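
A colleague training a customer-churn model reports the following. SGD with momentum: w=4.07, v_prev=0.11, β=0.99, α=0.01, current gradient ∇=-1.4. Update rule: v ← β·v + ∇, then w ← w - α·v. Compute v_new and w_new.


v_new = 0.99·0.11 - 1.4 = 0.1089 - 1.4 = -1.2911
w_new = 4.07 - 0.01·-1.2911 = 4.07 + 0.012911 = 4.082911

v_new=-1.2911, w_new=4.082911


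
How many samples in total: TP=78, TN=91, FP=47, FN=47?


Total = TP + TN + FP + FN
= 78 + 91 + 47 + 47
= 263
(Predicted positive: 125, predicted negative: 138)

263


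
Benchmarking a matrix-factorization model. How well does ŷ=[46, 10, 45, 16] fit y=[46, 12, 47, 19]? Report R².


ȳ = 31
SS_res = Σ(y-ŷ)² = 17
SS_tot = Σ(y-ȳ)² = 986
R² = 1 - SS_res/SS_tot = 1 - 0.0172 = 0.9828

0.9828


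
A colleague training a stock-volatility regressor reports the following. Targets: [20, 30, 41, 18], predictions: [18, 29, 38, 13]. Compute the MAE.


Absolute errors: |20-18|=2, |30-29|=1, |41-38|=3, |18-13|=5
Sum = 11
MAE = 11/4 = 11/4

11/4


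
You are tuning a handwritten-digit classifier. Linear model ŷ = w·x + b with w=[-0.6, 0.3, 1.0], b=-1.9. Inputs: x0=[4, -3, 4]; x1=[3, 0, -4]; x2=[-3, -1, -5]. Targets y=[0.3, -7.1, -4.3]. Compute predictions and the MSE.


ŷ0 = (-0.6)·(4) + (0.3)·(-3) + (1.0)·(4) - 1.9 = -1.2
ŷ1 = (-0.6)·(3) + (0.3)·(0) + (1.0)·(-4) - 1.9 = -7.7
ŷ2 = (-0.6)·(-3) + (0.3)·(-1) + (1.0)·(-5) - 1.9 = -5.4
errors² = [2.25, 0.36, 1.21]
MSE = 3.8200/3 = 1.2733

1.2733


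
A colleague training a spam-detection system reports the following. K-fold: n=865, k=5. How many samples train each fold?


Fold size = 865/5 = 173
Training per fold = 865 - 173 = 692

692


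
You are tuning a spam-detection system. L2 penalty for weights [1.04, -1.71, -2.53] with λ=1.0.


‖w‖₂² = (1.04)² + (-1.71)² + (-2.53)²
     = 1.0816 + 2.9241 + 6.4009
     = 10.4066
λ·‖w‖₂² = 1.0·10.4066 = 10.4066

10.4066


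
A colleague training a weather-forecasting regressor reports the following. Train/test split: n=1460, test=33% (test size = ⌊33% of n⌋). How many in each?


Test = ⌊1460·33/100⌋ = 481
Train = 1460 - 481 = 979

Train: 979, Test: 481


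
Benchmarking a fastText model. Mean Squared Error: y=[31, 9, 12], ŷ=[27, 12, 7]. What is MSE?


Squared errors: (31-27)²=16, (9-12)²=9, (12-7)²=25
Sum = 50
MSE = 50/3 = 50/3

50/3


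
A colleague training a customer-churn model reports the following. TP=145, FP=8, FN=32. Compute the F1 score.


Precision = 145/153 = 0.9477
Recall = 145/177 = 0.8192
F1 = 2·P·R/(P+R) = 2·TP/(2·TP+FP+FN) = 290/(290+8+32) = 290/330 = 0.8788

0.8788


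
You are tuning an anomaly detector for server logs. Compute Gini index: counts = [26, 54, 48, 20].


Probabilities: [26/148, 54/148, 48/148, 20/148] ≈ [0.1757, 0.3649, 0.3243, 0.1351]
Σpᵢ² = (676 + 2916 + 2304 + 400)/148² = 6296/21904
Gini = 1 - Σpᵢ² = 1 - 6296/21904 = 0.7126

0.7126


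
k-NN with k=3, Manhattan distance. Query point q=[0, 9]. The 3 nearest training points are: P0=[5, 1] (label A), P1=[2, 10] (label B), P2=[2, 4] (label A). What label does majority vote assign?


d(q,P0) = 13  (label A)
d(q,P1) = 3  (label B)
d(q,P2) = 7  (label A)
Votes: A=2, B=1
Majority → A

A


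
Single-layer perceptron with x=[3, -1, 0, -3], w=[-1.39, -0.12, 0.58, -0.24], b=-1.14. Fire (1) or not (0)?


z = (3)·(-1.39) + (-1)·(-0.12) + (0)·(0.58) + (-3)·(-0.24) - 1.14
  = -4.47
step(z) = 0 (z<0)

0


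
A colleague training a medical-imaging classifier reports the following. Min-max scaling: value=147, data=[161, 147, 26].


min=26, max=161
(147-26)/(161-26) = 121/135 = 0.8963

0.8963


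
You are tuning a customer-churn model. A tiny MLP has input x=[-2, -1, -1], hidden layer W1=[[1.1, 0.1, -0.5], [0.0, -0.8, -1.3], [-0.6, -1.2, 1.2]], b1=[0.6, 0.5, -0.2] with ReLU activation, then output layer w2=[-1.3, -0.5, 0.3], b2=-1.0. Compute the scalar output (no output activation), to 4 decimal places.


z1[0] = (1.1)·(-2) + (0.1)·(-1) + (-0.5)·(-1) + 0.6 = -1.2
z1[1] = (0.0)·(-2) + (-0.8)·(-1) + (-1.3)·(-1) + 0.5 = 2.6
z1[2] = (-0.6)·(-2) + (-1.2)·(-1) + (1.2)·(-1) - 0.2 = 1.0
h = ReLU(z1) = [0.0, 2.6, 1.0]
output = (-1.3)·(0.0) + (-0.5)·(2.6) + (0.3)·(1.0) - 1.0 = -2.0

-2.0


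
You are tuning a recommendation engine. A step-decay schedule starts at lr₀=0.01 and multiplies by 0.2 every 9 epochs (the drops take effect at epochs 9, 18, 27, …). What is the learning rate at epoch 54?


n_drops = ⌊54/9⌋ = 6
lr = 0.01·0.2^6 = 0.01·0.000064 = 0.00000064

0.00000064


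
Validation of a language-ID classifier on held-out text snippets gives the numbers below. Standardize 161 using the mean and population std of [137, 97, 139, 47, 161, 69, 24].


μ = 96.2857, σ = 47.9128
z = (161 - 96.2857)/47.9128 = 1.3507

1.3507


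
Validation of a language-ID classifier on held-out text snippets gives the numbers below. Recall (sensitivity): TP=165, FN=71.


Recall = TP/(TP+FN)
= 165/(165+71)
= 165/236 = 69.92%

69.92%


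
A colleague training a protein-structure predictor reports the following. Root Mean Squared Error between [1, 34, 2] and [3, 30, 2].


MSE = 20/3 = 6.6667
RMSE = √(20/3) = 2.582

2.582


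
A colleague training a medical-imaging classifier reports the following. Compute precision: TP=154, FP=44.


Precision = TP/(TP+FP)
= 154/(154+44)
= 154/198 = 77.78%

77.78%


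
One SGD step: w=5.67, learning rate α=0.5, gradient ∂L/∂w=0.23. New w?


w_new = w - α·∇
= 5.67 - 0.5·0.23
= 5.67 - 0.115
= 5.555

5.555


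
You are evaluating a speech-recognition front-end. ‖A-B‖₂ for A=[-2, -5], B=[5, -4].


d = √((-2-5)² + (-5+ 4)²)
  = √(49 + 1)
  = √50 = 7.0711

7.0711


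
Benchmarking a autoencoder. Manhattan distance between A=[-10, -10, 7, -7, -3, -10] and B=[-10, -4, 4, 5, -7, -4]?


d = |-10+ 10| + |-10+ 4| + |7-4| + |-7-5| + |-3+ 7| + |-10+ 4|
  = 0 + 6 + 3 + 12 + 4 + 6
  = 31

31


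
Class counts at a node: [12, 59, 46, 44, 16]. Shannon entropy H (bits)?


Probabilities: [12/177, 59/177, 46/177, 44/177, 16/177] ≈ [0.0678, 0.3333, 0.2599, 0.2486, 0.0904]
H = -((12/177)·log₂(12/177) + (59/177)·log₂(59/177) + (46/177)·log₂(46/177) + (44/177)·log₂(44/177) + (16/177)·log₂(16/177))
  = 2.1094 bits

2.1094 bits


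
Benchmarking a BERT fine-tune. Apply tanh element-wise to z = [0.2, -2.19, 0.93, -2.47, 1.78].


tanh(0.2) = 0.1974
tanh(-2.19) = -0.9753
tanh(0.93) = 0.7306
tanh(-2.47) = -0.9858
tanh(1.78) = 0.9447
result = [0.1974, -0.9753, 0.7306, -0.9858, 0.9447]

[0.1974, -0.9753, 0.7306, -0.9858, 0.9447]


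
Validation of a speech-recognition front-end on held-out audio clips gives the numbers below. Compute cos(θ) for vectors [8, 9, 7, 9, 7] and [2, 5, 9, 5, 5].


A·B = 8·2 + 9·5 + 7·9 + 9·5 + 7·5 = 204
‖A‖ = √324 = 18, ‖B‖ = √160 = 12.6491
cos = 204/(√324·√160) = 204/√51840 = 0.896

0.896


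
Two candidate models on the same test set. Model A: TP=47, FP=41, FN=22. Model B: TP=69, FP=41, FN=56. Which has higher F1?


Model A: P=47/88=0.5341, R=47/69=0.6812, F1=2PR/(P+R)=2TP/(2TP+FP+FN)=94/157=0.5987
Model B: P=69/110=0.6273, R=69/125=0.552, F1=2PR/(P+R)=2TP/(2TP+FP+FN)=138/235=0.5872
0.5987 > 0.5872 → Model A

Model A


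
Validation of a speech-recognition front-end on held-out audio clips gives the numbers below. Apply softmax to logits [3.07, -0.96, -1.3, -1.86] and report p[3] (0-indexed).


Exponentials: e^3.07=21.5419, e^-0.96=0.3829, e^-1.3=0.2725, e^-1.86=0.1557
Sum = 22.353
Softmax = [0.9637, 0.0171, 0.0122, 0.007]
p[3] = 0.1557/22.353 = 0.007

0.007


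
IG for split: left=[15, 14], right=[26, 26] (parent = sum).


Parent = [41, 40], H_parent = 0.9999
H_left = 0.9991 (n=29), H_right = 1 (n=52)
H_children = (29/81)·0.9991 + (52/81)·1 = 0.9997
IG = 0.9999 - 0.9997 = 0.0002

0.0002


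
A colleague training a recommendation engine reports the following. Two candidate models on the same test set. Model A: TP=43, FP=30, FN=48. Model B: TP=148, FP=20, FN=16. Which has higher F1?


Model A: P=43/73=0.589, R=43/91=0.4725, F1=2PR/(P+R)=2TP/(2TP+FP+FN)=86/164=0.5244
Model B: P=148/168=0.881, R=148/164=0.9024, F1=2PR/(P+R)=2TP/(2TP+FP+FN)=296/332=0.8916
0.5244 < 0.8916 → Model B

Model B


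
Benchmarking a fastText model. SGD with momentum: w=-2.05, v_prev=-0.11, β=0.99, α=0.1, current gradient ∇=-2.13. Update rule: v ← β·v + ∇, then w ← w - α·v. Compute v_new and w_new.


v_new = 0.99·-0.11 - 2.13 = -0.1089 - 2.13 = -2.2389
w_new = -2.05 - 0.1·-2.2389 = -2.05 + 0.22389 = -1.82611

v_new=-2.2389, w_new=-1.82611


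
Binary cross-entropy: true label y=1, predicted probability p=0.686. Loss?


BCE = -[y·ln(p) + (1-y)·ln(1-p)]
= -1·ln(0.686) - 0
= -ln(0.686) = 0.3769

0.3769


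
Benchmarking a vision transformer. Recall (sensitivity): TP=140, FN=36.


Recall = TP/(TP+FN)
= 140/(140+36)
= 140/176 = 79.55%

79.55%


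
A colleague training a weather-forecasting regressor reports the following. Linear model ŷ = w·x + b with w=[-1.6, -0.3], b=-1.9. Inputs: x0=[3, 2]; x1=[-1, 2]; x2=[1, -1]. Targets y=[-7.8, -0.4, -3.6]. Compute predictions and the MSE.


ŷ0 = (-1.6)·(3) + (-0.3)·(2) - 1.9 = -7.3
ŷ1 = (-1.6)·(-1) + (-0.3)·(2) - 1.9 = -0.9
ŷ2 = (-1.6)·(1) + (-0.3)·(-1) - 1.9 = -3.2
errors² = [0.25, 0.25, 0.16]
MSE = 0.6600/3 = 0.22

0.22


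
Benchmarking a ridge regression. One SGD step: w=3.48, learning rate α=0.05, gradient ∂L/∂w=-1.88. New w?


w_new = w - α·∇
= 3.48 - 0.05·-1.88
= 3.48 + 0.094
= 3.574

3.574


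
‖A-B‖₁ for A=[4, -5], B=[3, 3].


d = |4-3| + |-5-3|
  = 1 + 8
  = 9

9


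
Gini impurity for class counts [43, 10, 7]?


Probabilities: [43/60, 10/60, 7/60] ≈ [0.7167, 0.1667, 0.1167]
Σpᵢ² = (1849 + 100 + 49)/60² = 1998/3600
Gini = 1 - Σpᵢ² = 1 - 1998/3600 = 0.445

0.445


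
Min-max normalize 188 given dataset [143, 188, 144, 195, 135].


min=135, max=195
(188-135)/(195-135) = 53/60 = 0.8833

0.8833


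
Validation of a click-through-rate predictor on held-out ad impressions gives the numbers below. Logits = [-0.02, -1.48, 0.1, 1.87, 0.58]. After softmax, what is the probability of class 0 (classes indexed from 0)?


Exponentials: e^-0.02=0.9802, e^-1.48=0.2276, e^0.1=1.1052, e^1.87=6.4883, e^0.58=1.786
Sum = 10.5873
Softmax = [0.0926, 0.0215, 0.1044, 0.6128, 0.1687]
p[0] = 0.9802/10.5873 = 0.0926

0.0926


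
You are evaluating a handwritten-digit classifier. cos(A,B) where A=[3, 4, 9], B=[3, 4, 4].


A·B = 3·3 + 4·4 + 9·4 = 61
‖A‖ = √106 = 10.2956, ‖B‖ = √41 = 6.4031
cos = 61/(√106·√41) = 61/√4346 = 0.9253

0.9253


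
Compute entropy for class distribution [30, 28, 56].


Probabilities: [30/114, 28/114, 56/114] ≈ [0.2632, 0.2456, 0.4912]
H = -((30/114)·log₂(30/114) + (28/114)·log₂(28/114) + (56/114)·log₂(56/114))
  = 1.5081 bits

1.5081 bits


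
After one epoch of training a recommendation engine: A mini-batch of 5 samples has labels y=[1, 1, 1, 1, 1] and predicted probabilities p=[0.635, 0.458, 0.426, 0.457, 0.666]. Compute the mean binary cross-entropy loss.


L[0] = -ln(0.635) = 0.4541
L[1] = -ln(0.458) = 0.7809
L[2] = -ln(0.426) = 0.8533
L[3] = -ln(0.457) = 0.7831
L[4] = -ln(0.666) = 0.4065
mean = (0.4541 + 0.7809 + 0.8533 + 0.7831 + 0.4065)/5 = 0.6556

0.6556


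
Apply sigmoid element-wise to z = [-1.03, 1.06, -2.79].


σ(-1.03) = 1/(1+e^1.03) = 0.2631
σ(1.06) = 1/(1+e^-1.06) = 0.7427
σ(-2.79) = 1/(1+e^2.79) = 0.0579
result = [0.2631, 0.7427, 0.0579]

[0.2631, 0.7427, 0.0579]


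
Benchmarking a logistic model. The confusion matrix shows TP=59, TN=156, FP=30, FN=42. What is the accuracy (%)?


Accuracy = (TP+TN)/(TP+TN+FP+FN)
= (59+156)/(287)
= 215/287 = 74.91%

74.91%


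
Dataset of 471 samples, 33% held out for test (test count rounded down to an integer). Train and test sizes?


Test = ⌊471·33/100⌋ = 155
Train = 471 - 155 = 316

Train: 316, Test: 155


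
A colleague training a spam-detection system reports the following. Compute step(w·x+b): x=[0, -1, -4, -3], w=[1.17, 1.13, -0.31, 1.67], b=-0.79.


z = (0)·(1.17) + (-1)·(1.13) + (-4)·(-0.31) + (-3)·(1.67) - 0.79
  = -5.69
step(z) = 0 (z<0)

0


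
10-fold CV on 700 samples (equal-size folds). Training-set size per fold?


Fold size = 700/10 = 70
Training per fold = 700 - 70 = 630

630


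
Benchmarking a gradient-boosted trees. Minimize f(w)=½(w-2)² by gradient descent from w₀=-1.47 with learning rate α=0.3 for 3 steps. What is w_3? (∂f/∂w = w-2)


step 1: grad = -1.47-2 = -3.47; w = -1.47 - 0.3·(-3.47) = -0.429
step 2: grad = -0.429-2 = -2.429; w = -0.429 - 0.3·(-2.429) = 0.2997
step 3: grad = 0.2997-2 = -1.7003; w = 0.2997 - 0.3·(-1.7003) = 0.80979

0.80979


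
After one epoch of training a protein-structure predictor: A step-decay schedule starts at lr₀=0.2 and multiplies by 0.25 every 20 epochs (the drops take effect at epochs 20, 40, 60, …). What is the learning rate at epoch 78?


n_drops = ⌊78/20⌋ = 3
lr = 0.2·0.25^3 = 0.2·0.015625 = 0.003125

0.003125


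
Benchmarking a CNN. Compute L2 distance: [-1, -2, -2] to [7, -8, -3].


d = √((-1-7)² + (-2+ 8)² + (-2+ 3)²)
  = √(64 + 36 + 1)
  = √101 = 10.0499

10.0499


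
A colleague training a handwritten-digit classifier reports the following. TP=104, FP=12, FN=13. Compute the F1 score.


Precision = 104/116 = 0.8966
Recall = 104/117 = 0.8889
F1 = 2·P·R/(P+R) = 2·TP/(2·TP+FP+FN) = 208/(208+12+13) = 208/233 = 0.8927

0.8927


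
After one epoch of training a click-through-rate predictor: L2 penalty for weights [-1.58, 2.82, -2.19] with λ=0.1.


‖w‖₂² = (-1.58)² + (2.82)² + (-2.19)²
     = 2.4964 + 7.9524 + 4.7961
     = 15.2449
λ·‖w‖₂² = 0.1·15.2449 = 1.52449

1.52449


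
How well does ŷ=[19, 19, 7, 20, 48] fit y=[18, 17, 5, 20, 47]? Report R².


ȳ = 21.4
SS_res = Σ(y-ŷ)² = 10
SS_tot = Σ(y-ȳ)² = 957.2
R² = 1 - SS_res/SS_tot = 1 - 0.0104 = 0.9896

0.9896


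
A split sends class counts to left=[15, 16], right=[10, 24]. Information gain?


Parent = [25, 40], H_parent = 0.9612
H_left = 0.9992 (n=31), H_right = 0.874 (n=34)
H_children = (31/65)·0.9992 + (34/65)·0.874 = 0.9337
IG = 0.9612 - 0.9337 = 0.0275

0.0275


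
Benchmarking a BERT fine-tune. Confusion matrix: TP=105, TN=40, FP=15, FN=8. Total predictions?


Total = TP + TN + FP + FN
= 105 + 40 + 15 + 8
= 168
(Predicted positive: 120, predicted negative: 48)

168


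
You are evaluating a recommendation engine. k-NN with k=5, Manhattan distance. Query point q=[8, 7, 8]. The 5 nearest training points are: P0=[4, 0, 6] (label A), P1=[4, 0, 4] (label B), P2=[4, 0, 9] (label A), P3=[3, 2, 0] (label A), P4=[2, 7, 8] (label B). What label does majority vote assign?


d(q,P0) = 13  (label A)
d(q,P1) = 15  (label B)
d(q,P2) = 12  (label A)
d(q,P3) = 18  (label A)
d(q,P4) = 6  (label B)
Votes: A=3, B=2
Majority → A

A


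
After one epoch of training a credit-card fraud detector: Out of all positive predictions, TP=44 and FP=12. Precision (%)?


Precision = TP/(TP+FP)
= 44/(44+12)
= 44/56 = 78.57%

78.57%


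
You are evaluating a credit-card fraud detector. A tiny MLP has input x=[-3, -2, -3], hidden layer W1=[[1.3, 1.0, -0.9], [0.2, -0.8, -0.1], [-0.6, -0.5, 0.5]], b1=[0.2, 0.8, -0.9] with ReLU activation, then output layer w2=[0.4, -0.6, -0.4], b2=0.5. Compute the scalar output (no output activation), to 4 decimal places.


z1[0] = (1.3)·(-3) + (1.0)·(-2) + (-0.9)·(-3) + 0.2 = -3.0
z1[1] = (0.2)·(-3) + (-0.8)·(-2) + (-0.1)·(-3) + 0.8 = 2.1
z1[2] = (-0.6)·(-3) + (-0.5)·(-2) + (0.5)·(-3) - 0.9 = 0.4
h = ReLU(z1) = [0.0, 2.1, 0.4]
output = (0.4)·(0.0) + (-0.6)·(2.1) + (-0.4)·(0.4) + 0.5 = -0.92

-0.92


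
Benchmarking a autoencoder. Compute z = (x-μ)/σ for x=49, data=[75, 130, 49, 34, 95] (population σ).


μ = 76.6, σ = 33.9682
z = (49 - 76.6)/33.9682 = -0.8125

-0.8125


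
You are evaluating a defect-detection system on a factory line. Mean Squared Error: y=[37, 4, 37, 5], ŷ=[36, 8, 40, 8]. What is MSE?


Squared errors: (37-36)²=1, (4-8)²=16, (37-40)²=9, (5-8)²=9
Sum = 35
MSE = 35/4 = 35/4

35/4


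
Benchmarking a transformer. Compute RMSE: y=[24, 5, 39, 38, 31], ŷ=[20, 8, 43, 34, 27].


MSE = 73/5 = 14.6
RMSE = √(73/5) = 3.821

3.821


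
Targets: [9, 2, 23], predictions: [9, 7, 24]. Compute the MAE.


Absolute errors: |9-9|=0, |2-7|=5, |23-24|=1
Sum = 6
MAE = 6/3 = 2

2


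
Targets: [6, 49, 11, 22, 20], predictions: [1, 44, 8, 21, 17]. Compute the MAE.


Absolute errors: |6-1|=5, |49-44|=5, |11-8|=3, |22-21|=1, |20-17|=3
Sum = 17
MAE = 17/5 = 17/5

17/5


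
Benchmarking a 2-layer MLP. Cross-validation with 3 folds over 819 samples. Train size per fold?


Fold size = 819/3 = 273
Training per fold = 819 - 273 = 546

546


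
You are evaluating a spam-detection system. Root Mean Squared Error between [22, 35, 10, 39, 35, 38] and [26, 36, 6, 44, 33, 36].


MSE = 66/6 = 11
RMSE = √(66/6) = 3.3166

3.3166


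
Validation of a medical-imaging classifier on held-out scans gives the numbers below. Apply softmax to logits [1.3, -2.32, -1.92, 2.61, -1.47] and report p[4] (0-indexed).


Exponentials: e^1.3=3.6693, e^-2.32=0.0983, e^-1.92=0.1466, e^2.61=13.5991, e^-1.47=0.2299
Sum = 17.7432
Softmax = [0.2068, 0.0055, 0.0083, 0.7664, 0.013]
p[4] = 0.2299/17.7432 = 0.013

0.013


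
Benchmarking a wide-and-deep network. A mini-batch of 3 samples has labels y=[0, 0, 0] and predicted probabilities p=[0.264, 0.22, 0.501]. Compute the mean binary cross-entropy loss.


L[0] = -ln(1-0.264) = -ln(0.736) = 0.3065
L[1] = -ln(1-0.22) = -ln(0.78) = 0.2485
L[2] = -ln(1-0.501) = -ln(0.499) = 0.6951
mean = (0.3065 + 0.2485 + 0.6951)/3 = 0.4167

0.4167


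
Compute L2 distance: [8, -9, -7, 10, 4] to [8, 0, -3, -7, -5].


d = √((8-8)² + (-9-0)² + (-7+ 3)² + (10+ 7)² + (4+ 5)²)
  = √(0 + 81 + 16 + 289 + 81)
  = √467 = 21.6102

21.6102


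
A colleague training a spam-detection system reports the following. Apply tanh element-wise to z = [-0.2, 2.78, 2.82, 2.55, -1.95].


tanh(-0.2) = -0.1974
tanh(2.78) = 0.9923
tanh(2.82) = 0.9929
tanh(2.55) = 0.9879
tanh(-1.95) = -0.9603
result = [-0.1974, 0.9923, 0.9929, 0.9879, -0.9603]

[-0.1974, 0.9923, 0.9929, 0.9879, -0.9603]


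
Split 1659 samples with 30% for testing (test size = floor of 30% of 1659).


Test = ⌊1659·30/100⌋ = 497
Train = 1659 - 497 = 1162

Train: 1162, Test: 497


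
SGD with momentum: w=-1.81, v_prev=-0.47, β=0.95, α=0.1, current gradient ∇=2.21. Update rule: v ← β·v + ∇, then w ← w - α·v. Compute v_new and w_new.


v_new = 0.95·-0.47 + 2.21 = -0.4465 + 2.21 = 1.7635
w_new = -1.81 - 0.1·1.7635 = -1.81 - 0.17635 = -1.98635

v_new=1.7635, w_new=-1.98635


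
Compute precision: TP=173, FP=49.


Precision = TP/(TP+FP)
= 173/(173+49)
= 173/222 = 77.93%

77.93%


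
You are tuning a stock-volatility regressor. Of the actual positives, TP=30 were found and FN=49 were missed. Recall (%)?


Recall = TP/(TP+FN)
= 30/(30+49)
= 30/79 = 37.97%

37.97%


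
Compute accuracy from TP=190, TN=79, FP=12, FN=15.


Accuracy = (TP+TN)/(TP+TN+FP+FN)
= (190+79)/(296)
= 269/296 = 90.88%

90.88%


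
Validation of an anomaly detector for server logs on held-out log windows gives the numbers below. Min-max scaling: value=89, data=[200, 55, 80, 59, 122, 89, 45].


min=45, max=200
(89-45)/(200-45) = 44/155 = 0.2839

0.2839


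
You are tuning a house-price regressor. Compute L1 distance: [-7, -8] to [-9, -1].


d = |-7+ 9| + |-8+ 1|
  = 2 + 7
  = 9

9


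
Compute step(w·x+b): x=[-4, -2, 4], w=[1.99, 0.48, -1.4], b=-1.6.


z = (-4)·(1.99) + (-2)·(0.48) + (4)·(-1.4) - 1.6
  = -16.12
step(z) = 0 (z<0)

0


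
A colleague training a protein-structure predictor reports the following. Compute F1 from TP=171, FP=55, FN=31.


Precision = 171/226 = 0.7566
Recall = 171/202 = 0.8465
F1 = 2·P·R/(P+R) = 2·TP/(2·TP+FP+FN) = 342/(342+55+31) = 342/428 = 0.7991

0.7991


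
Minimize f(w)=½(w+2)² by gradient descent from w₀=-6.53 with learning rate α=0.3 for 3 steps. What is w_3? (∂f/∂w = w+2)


step 1: grad = -6.53+2 = -4.53; w = -6.53 - 0.3·(-4.53) = -5.171
step 2: grad = -5.171+2 = -3.171; w = -5.171 - 0.3·(-3.171) = -4.2197
step 3: grad = -4.2197+2 = -2.2197; w = -4.2197 - 0.3·(-2.2197) = -3.55379

-3.55379


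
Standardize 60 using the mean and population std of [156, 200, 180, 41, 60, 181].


μ = 136.3333, σ = 62.2593
z = (60 - 136.3333)/62.2593 = -1.2261

-1.2261


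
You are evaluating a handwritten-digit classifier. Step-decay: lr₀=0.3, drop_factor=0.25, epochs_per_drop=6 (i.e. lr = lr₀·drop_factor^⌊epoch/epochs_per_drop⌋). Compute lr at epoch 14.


n_drops = ⌊14/6⌋ = 2
lr = 0.3·0.25^2 = 0.3·0.0625 = 0.01875

0.01875


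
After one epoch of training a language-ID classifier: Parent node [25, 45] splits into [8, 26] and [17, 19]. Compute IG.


Parent = [25, 45], H_parent = 0.9403
H_left = 0.7871 (n=34), H_right = 0.9978 (n=36)
H_children = (34/70)·0.7871 + (36/70)·0.9978 = 0.8955
IG = 0.9403 - 0.8955 = 0.0448

0.0448


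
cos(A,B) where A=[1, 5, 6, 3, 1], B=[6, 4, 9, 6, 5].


A·B = 1·6 + 5·4 + 6·9 + 3·6 + 1·5 = 103
‖A‖ = √72 = 8.4853, ‖B‖ = √194 = 13.9284
cos = 103/(√72·√194) = 103/√13968 = 0.8715

0.8715


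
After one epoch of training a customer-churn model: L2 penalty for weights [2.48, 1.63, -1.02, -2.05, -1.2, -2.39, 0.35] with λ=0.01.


‖w‖₂² = (2.48)² + (1.63)² + (-1.02)² + (-2.05)² + (-1.2)² + (-2.39)² + (0.35)²
     = 6.1504 + 2.6569 + 1.0404 + 4.2025 + 1.44 + 5.7121 + 0.1225
     = 21.3248
λ·‖w‖₂² = 0.01·21.3248 = 0.213248

0.213248


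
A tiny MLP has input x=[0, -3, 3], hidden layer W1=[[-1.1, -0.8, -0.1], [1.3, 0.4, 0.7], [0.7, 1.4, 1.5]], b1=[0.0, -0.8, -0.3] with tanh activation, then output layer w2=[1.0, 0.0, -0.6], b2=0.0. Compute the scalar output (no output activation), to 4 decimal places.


z1[0] = (-1.1)·(0) + (-0.8)·(-3) + (-0.1)·(3) + 0.0 = 2.1
z1[1] = (1.3)·(0) + (0.4)·(-3) + (0.7)·(3) - 0.8 = 0.1
z1[2] = (0.7)·(0) + (1.4)·(-3) + (1.5)·(3) - 0.3 = 0.0
h = tanh(z1) = [0.9705, 0.0997, 0.0]
output = (1.0)·(0.9705) + (0.0)·(0.0997) + (-0.6)·(0.0) + 0.0 = 0.9705

0.9705


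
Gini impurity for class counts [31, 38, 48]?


Probabilities: [31/117, 38/117, 48/117] ≈ [0.265, 0.3248, 0.4103]
Σpᵢ² = (961 + 1444 + 2304)/117² = 4709/13689
Gini = 1 - Σpᵢ² = 1 - 4709/13689 = 0.656

0.656


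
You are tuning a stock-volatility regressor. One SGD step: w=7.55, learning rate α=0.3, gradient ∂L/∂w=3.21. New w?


w_new = w - α·∇
= 7.55 - 0.3·3.21
= 7.55 - 0.963
= 6.587

6.587


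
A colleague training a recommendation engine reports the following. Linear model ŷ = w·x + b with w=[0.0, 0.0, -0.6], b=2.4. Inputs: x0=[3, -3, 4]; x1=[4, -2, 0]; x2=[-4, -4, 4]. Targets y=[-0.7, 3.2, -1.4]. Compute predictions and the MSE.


ŷ0 = (0.0)·(3) + (0.0)·(-3) + (-0.6)·(4) + 2.4 = 0.0
ŷ1 = (0.0)·(4) + (0.0)·(-2) + (-0.6)·(0) + 2.4 = 2.4
ŷ2 = (0.0)·(-4) + (0.0)·(-4) + (-0.6)·(4) + 2.4 = 0.0
errors² = [0.49, 0.64, 1.96]
MSE = 3.0900/3 = 1.03

1.03


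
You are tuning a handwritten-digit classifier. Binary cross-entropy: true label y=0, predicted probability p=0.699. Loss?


BCE = -[y·ln(p) + (1-y)·ln(1-p)]
= -0 - 1·ln(1-0.699)
= -ln(0.301) = 1.2006

1.2006


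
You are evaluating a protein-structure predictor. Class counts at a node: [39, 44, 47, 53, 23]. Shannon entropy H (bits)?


Probabilities: [39/206, 44/206, 47/206, 53/206, 23/206] ≈ [0.1893, 0.2136, 0.2282, 0.2573, 0.1117]
H = -((39/206)·log₂(39/206) + (44/206)·log₂(44/206) + (47/206)·log₂(47/206) + (53/206)·log₂(53/206) + (23/206)·log₂(23/206))
  = 2.2737 bits

2.2737 bits


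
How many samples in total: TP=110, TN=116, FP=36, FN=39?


Total = TP + TN + FP + FN
= 110 + 116 + 36 + 39
= 301
(Predicted positive: 146, predicted negative: 155)

301


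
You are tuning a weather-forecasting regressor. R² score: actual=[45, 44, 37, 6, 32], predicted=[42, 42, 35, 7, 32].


ȳ = 32.8
SS_res = Σ(y-ŷ)² = 18
SS_tot = Σ(y-ȳ)² = 1010.8
R² = 1 - SS_res/SS_tot = 1 - 0.0178 = 0.9822

0.9822


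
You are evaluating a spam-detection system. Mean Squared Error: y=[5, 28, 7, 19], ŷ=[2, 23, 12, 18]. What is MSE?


Squared errors: (5-2)²=9, (28-23)²=25, (7-12)²=25, (19-18)²=1
Sum = 60
MSE = 60/4 = 15

15


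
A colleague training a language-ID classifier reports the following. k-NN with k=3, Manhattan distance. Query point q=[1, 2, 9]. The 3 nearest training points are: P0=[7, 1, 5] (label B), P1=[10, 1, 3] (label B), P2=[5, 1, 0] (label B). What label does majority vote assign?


d(q,P0) = 11  (label B)
d(q,P1) = 16  (label B)
d(q,P2) = 14  (label B)
Votes: A=0, B=3
Majority → B

B


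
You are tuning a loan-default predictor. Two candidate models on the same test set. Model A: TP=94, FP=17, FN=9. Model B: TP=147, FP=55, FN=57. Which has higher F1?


Model A: P=94/111=0.8468, R=94/103=0.9126, F1=2PR/(P+R)=2TP/(2TP+FP+FN)=188/214=0.8785
Model B: P=147/202=0.7277, R=147/204=0.7206, F1=2PR/(P+R)=2TP/(2TP+FP+FN)=294/406=0.7241
0.8785 > 0.7241 → Model A

Model A


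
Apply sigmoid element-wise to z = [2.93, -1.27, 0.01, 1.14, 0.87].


σ(2.93) = 1/(1+e^-2.93) = 0.9493
σ(-1.27) = 1/(1+e^1.27) = 0.2193
σ(0.01) = 1/(1+e^-0.01) = 0.5025
σ(1.14) = 1/(1+e^-1.14) = 0.7577
σ(0.87) = 1/(1+e^-0.87) = 0.7047
result = [0.9493, 0.2193, 0.5025, 0.7577, 0.7047]

[0.9493, 0.2193, 0.5025, 0.7577, 0.7047]


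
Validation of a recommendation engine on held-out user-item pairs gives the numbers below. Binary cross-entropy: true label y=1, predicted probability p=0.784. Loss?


BCE = -[y·ln(p) + (1-y)·ln(1-p)]
= -1·ln(0.784) - 0
= -ln(0.784) = 0.2433

0.2433


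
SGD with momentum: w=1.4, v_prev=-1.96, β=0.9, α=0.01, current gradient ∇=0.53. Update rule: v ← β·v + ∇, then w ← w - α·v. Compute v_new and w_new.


v_new = 0.9·-1.96 + 0.53 = -1.764 + 0.53 = -1.234
w_new = 1.4 - 0.01·-1.234 = 1.4 + 0.01234 = 1.41234

v_new=-1.234, w_new=1.41234


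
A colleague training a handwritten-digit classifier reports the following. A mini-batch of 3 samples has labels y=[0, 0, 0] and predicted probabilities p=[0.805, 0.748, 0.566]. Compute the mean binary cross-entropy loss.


L[0] = -ln(1-0.805) = -ln(0.195) = 1.6348
L[1] = -ln(1-0.748) = -ln(0.252) = 1.3783
L[2] = -ln(1-0.566) = -ln(0.434) = 0.8347
mean = (1.6348 + 1.3783 + 0.8347)/3 = 1.2826

1.2826


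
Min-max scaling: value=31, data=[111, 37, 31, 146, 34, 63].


min=31, max=146
(31-31)/(146-31) = 0/115 = 0.0

0.0


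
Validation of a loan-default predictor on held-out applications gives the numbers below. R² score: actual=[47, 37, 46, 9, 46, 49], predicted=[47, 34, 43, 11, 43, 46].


ȳ = 39
SS_res = Σ(y-ŷ)² = 40
SS_tot = Σ(y-ȳ)² = 1166
R² = 1 - SS_res/SS_tot = 1 - 0.0343 = 0.9657

0.9657


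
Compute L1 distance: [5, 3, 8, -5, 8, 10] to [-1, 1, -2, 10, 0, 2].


d = |5+ 1| + |3-1| + |8+ 2| + |-5-10| + |8-0| + |10-2|
  = 6 + 2 + 10 + 15 + 8 + 8
  = 49

49


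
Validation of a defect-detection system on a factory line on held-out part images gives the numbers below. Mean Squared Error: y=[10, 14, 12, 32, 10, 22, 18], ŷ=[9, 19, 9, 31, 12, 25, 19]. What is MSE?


Squared errors: (10-9)²=1, (14-19)²=25, (12-9)²=9, (32-31)²=1, (10-12)²=4, (22-25)²=9, (18-19)²=1
Sum = 50
MSE = 50/7 = 50/7

50/7


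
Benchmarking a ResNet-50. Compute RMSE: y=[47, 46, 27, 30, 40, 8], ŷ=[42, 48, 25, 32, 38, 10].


MSE = 45/6 = 7.5
RMSE = √(45/6) = 2.7386

2.7386


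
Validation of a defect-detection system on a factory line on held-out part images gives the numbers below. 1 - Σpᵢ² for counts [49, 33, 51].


Probabilities: [49/133, 33/133, 51/133] ≈ [0.3684, 0.2481, 0.3835]
Σpᵢ² = (2401 + 1089 + 2601)/133² = 6091/17689
Gini = 1 - Σpᵢ² = 1 - 6091/17689 = 0.6557

0.6557


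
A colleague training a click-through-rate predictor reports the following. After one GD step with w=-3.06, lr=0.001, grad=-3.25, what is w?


w_new = w - α·∇
= -3.06 - 0.001·-3.25
= -3.06 + 0.00325
= -3.05675

-3.05675


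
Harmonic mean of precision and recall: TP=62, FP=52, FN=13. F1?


Precision = 62/114 = 0.5439
Recall = 62/75 = 0.8267
F1 = 2·P·R/(P+R) = 2·TP/(2·TP+FP+FN) = 124/(124+52+13) = 124/189 = 0.6561

0.6561


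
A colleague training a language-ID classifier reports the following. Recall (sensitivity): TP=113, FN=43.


Recall = TP/(TP+FN)
= 113/(113+43)
= 113/156 = 72.44%

72.44%


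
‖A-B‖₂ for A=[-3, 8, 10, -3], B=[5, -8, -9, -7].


d = √((-3-5)² + (8+ 8)² + (10+ 9)² + (-3+ 7)²)
  = √(64 + 256 + 361 + 16)
  = √697 = 26.4008

26.4008


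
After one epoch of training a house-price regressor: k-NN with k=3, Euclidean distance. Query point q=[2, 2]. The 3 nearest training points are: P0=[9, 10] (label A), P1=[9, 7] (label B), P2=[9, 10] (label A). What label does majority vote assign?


d(q,P0) = 10.6301  (label A)
d(q,P1) = 8.6023  (label B)
d(q,P2) = 10.6301  (label A)
Votes: A=2, B=1
Majority → A

A


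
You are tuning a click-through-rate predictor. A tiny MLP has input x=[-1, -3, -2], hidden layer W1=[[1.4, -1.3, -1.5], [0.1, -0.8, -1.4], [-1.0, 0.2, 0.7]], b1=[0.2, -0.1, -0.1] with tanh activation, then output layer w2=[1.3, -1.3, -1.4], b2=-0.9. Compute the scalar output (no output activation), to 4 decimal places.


z1[0] = (1.4)·(-1) + (-1.3)·(-3) + (-1.5)·(-2) + 0.2 = 5.7
z1[1] = (0.1)·(-1) + (-0.8)·(-3) + (-1.4)·(-2) - 0.1 = 5.0
z1[2] = (-1.0)·(-1) + (0.2)·(-3) + (0.7)·(-2) - 0.1 = -1.1
h = tanh(z1) = [1.0, 0.9999, -0.8005]
output = (1.3)·(1.0) + (-1.3)·(0.9999) + (-1.4)·(-0.8005) - 0.9 = 0.2208

0.2208


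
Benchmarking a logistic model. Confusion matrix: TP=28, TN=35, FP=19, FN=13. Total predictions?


Total = TP + TN + FP + FN
= 28 + 35 + 19 + 13
= 95
(Predicted positive: 47, predicted negative: 48)

95


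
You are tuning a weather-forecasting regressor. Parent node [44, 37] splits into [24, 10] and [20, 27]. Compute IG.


Parent = [44, 37], H_parent = 0.9946
H_left = 0.874 (n=34), H_right = 0.9839 (n=47)
H_children = (34/81)·0.874 + (47/81)·0.9839 = 0.9378
IG = 0.9946 - 0.9378 = 0.0568

0.0568


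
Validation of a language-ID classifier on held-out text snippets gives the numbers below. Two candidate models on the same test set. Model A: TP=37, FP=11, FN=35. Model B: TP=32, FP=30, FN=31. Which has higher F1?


Model A: P=37/48=0.7708, R=37/72=0.5139, F1=2PR/(P+R)=2TP/(2TP+FP+FN)=74/120=0.6167
Model B: P=32/62=0.5161, R=32/63=0.5079, F1=2PR/(P+R)=2TP/(2TP+FP+FN)=64/125=0.512
0.6167 > 0.512 → Model A

Model A


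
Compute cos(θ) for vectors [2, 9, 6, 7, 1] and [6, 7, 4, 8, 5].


A·B = 2·6 + 9·7 + 6·4 + 7·8 + 1·5 = 160
‖A‖ = √171 = 13.0767, ‖B‖ = √190 = 13.784
cos = 160/(√171·√190) = 160/√32490 = 0.8877

0.8877


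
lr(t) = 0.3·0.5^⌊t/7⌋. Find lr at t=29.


n_drops = ⌊29/7⌋ = 4
lr = 0.3·0.5^4 = 0.3·0.0625 = 0.01875

0.01875


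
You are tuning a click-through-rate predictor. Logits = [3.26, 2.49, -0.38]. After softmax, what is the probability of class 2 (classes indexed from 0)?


Exponentials: e^3.26=26.0495, e^2.49=12.0613, e^-0.38=0.6839
Sum = 38.7947
Softmax = [0.6715, 0.3109, 0.0176]
p[2] = 0.6839/38.7947 = 0.0176

0.0176


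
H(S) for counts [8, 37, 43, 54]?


Probabilities: [8/142, 37/142, 43/142, 54/142] ≈ [0.0563, 0.2606, 0.3028, 0.3803]
H = -((8/142)·log₂(8/142) + (37/142)·log₂(37/142) + (43/142)·log₂(43/142) + (54/142)·log₂(54/142))
  = 1.7917 bits

1.7917 bits


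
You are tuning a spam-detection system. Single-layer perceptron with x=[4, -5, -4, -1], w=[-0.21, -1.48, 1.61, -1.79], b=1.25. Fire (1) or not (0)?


z = (4)·(-0.21) + (-5)·(-1.48) + (-4)·(1.61) + (-1)·(-1.79) + 1.25
  = 3.16
step(z) = 1 (z≥0)

1


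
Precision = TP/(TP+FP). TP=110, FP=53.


Precision = TP/(TP+FP)
= 110/(110+53)
= 110/163 = 67.48%

67.48%


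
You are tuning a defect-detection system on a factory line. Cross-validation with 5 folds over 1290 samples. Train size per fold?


Fold size = 1290/5 = 258
Training per fold = 1290 - 258 = 1032

1032


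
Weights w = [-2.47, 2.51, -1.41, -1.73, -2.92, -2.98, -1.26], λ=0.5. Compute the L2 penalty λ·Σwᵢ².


‖w‖₂² = (-2.47)² + (2.51)² + (-1.41)² + (-1.73)² + (-2.92)² + (-2.98)² + (-1.26)²
     = 6.1009 + 6.3001 + 1.9881 + 2.9929 + 8.5264 + 8.8804 + 1.5876
     = 36.3764
λ·‖w‖₂² = 0.5·36.3764 = 18.1882

18.1882


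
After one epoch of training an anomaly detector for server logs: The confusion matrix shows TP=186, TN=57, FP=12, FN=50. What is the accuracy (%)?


Accuracy = (TP+TN)/(TP+TN+FP+FN)
= (186+57)/(305)
= 243/305 = 79.67%

79.67%


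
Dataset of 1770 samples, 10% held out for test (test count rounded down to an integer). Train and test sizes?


Test = ⌊1770·10/100⌋ = 177
Train = 1770 - 177 = 1593

Train: 1593, Test: 177


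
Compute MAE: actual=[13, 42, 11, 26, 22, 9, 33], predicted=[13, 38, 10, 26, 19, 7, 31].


Absolute errors: |13-13|=0, |42-38|=4, |11-10|=1, |26-26|=0, |22-19|=3, |9-7|=2, |33-31|=2
Sum = 12
MAE = 12/7 = 12/7

12/7


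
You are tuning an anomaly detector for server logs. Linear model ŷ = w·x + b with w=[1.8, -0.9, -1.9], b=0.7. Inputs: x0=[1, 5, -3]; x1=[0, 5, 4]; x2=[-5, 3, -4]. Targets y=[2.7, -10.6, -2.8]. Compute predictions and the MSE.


ŷ0 = (1.8)·(1) + (-0.9)·(5) + (-1.9)·(-3) + 0.7 = 3.7
ŷ1 = (1.8)·(0) + (-0.9)·(5) + (-1.9)·(4) + 0.7 = -11.4
ŷ2 = (1.8)·(-5) + (-0.9)·(3) + (-1.9)·(-4) + 0.7 = -3.4
errors² = [1.0, 0.64, 0.36]
MSE = 2.0000/3 = 0.6667

0.6667


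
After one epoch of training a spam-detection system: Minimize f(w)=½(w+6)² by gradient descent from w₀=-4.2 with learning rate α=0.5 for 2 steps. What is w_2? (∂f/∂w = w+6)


step 1: grad = -4.2+6 = 1.8; w = -4.2 - 0.5·(1.8) = -5.1
step 2: grad = -5.1+6 = 0.9; w = -5.1 - 0.5·(0.9) = -5.55

-5.55


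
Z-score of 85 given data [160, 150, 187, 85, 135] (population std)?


μ = 143.4, σ = 33.7674
z = (85 - 143.4)/33.7674 = -1.7295

-1.7295


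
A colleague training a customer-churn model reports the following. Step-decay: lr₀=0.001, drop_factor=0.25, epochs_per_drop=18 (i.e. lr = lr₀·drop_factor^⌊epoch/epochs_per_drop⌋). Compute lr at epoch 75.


n_drops = ⌊75/18⌋ = 4
lr = 0.001·0.25^4 = 0.001·0.00390625 = 0.00000390625

0.00000390625


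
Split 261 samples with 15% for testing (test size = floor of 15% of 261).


Test = ⌊261·15/100⌋ = 39
Train = 261 - 39 = 222

Train: 222, Test: 39


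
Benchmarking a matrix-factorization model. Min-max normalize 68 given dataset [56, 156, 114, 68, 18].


min=18, max=156
(68-18)/(156-18) = 50/138 = 0.3623

0.3623


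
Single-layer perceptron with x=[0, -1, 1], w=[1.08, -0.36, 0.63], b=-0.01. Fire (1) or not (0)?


z = (0)·(1.08) + (-1)·(-0.36) + (1)·(0.63) - 0.01
  = 0.98
step(z) = 1 (z≥0)

1


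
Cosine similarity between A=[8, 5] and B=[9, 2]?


A·B = 8·9 + 5·2 = 82
‖A‖ = √89 = 9.434, ‖B‖ = √85 = 9.2195
cos = 82/(√89·√85) = 82/√7565 = 0.9428

0.9428


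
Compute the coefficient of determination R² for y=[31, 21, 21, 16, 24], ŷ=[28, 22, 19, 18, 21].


ȳ = 22.6
SS_res = Σ(y-ŷ)² = 27
SS_tot = Σ(y-ȳ)² = 121.2
R² = 1 - SS_res/SS_tot = 1 - 0.2228 = 0.7772

0.7772


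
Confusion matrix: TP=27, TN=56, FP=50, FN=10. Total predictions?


Total = TP + TN + FP + FN
= 27 + 56 + 50 + 10
= 143
(Predicted positive: 77, predicted negative: 66)

143


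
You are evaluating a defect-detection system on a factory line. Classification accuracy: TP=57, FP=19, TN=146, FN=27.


Accuracy = (TP+TN)/(TP+TN+FP+FN)
= (57+146)/(249)
= 203/249 = 81.53%

81.53%


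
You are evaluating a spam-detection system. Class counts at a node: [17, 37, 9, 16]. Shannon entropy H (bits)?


Probabilities: [17/79, 37/79, 9/79, 16/79] ≈ [0.2152, 0.4684, 0.1139, 0.2025]
H = -((17/79)·log₂(17/79) + (37/79)·log₂(37/79) + (9/79)·log₂(9/79) + (16/79)·log₂(16/79))
  = 1.8131 bits

1.8131 bits


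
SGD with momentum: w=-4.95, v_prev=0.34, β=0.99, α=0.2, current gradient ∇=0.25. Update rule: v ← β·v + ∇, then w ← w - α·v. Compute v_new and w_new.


v_new = 0.99·0.34 + 0.25 = 0.3366 + 0.25 = 0.5866
w_new = -4.95 - 0.2·0.5866 = -4.95 - 0.11732 = -5.06732

v_new=0.5866, w_new=-5.06732


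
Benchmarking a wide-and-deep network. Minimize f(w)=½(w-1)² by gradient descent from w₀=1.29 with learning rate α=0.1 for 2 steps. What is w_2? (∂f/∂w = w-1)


step 1: grad = 1.29-1 = 0.29; w = 1.29 - 0.1·(0.29) = 1.261
step 2: grad = 1.261-1 = 0.261; w = 1.261 - 0.1·(0.261) = 1.2349

1.2349


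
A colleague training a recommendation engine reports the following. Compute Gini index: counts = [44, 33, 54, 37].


Probabilities: [44/168, 33/168, 54/168, 37/168] ≈ [0.2619, 0.1964, 0.3214, 0.2202]
Σpᵢ² = (1936 + 1089 + 2916 + 1369)/168² = 7310/28224
Gini = 1 - Σpᵢ² = 1 - 7310/28224 = 0.741

0.741


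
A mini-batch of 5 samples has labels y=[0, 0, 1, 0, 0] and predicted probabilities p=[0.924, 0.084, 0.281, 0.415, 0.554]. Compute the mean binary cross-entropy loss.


L[0] = -ln(1-0.924) = -ln(0.076) = 2.577
L[1] = -ln(1-0.084) = -ln(0.916) = 0.0877
L[2] = -ln(0.281) = 1.2694
L[3] = -ln(1-0.415) = -ln(0.585) = 0.5361
L[4] = -ln(1-0.554) = -ln(0.446) = 0.8074
mean = (2.577 + 0.0877 + 1.2694 + 0.5361 + 0.8074)/5 = 1.0555

1.0555


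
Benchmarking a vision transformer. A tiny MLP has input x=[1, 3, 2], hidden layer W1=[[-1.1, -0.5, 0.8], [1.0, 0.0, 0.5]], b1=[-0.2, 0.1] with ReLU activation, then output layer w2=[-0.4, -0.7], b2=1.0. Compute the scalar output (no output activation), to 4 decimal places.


z1[0] = (-1.1)·(1) + (-0.5)·(3) + (0.8)·(2) - 0.2 = -1.2
z1[1] = (1.0)·(1) + (0.0)·(3) + (0.5)·(2) + 0.1 = 2.1
h = ReLU(z1) = [0.0, 2.1]
output = (-0.4)·(0.0) + (-0.7)·(2.1) + 1.0 = -0.47

-0.47


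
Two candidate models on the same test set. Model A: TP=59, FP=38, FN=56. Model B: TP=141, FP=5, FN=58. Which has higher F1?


Model A: P=59/97=0.6082, R=59/115=0.513, F1=2PR/(P+R)=2TP/(2TP+FP+FN)=118/212=0.5566
Model B: P=141/146=0.9658, R=141/199=0.7085, F1=2PR/(P+R)=2TP/(2TP+FP+FN)=282/345=0.8174
0.5566 < 0.8174 → Model B

Model B


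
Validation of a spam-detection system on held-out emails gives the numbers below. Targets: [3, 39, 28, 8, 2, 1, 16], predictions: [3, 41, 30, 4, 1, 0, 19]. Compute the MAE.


Absolute errors: |3-3|=0, |39-41|=2, |28-30|=2, |8-4|=4, |2-1|=1, |1-0|=1, |16-19|=3
Sum = 13
MAE = 13/7 = 13/7

13/7


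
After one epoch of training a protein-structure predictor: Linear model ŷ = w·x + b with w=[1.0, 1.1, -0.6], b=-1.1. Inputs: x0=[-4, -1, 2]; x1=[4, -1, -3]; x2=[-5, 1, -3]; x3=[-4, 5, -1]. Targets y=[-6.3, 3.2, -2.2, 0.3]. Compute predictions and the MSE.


ŷ0 = (1.0)·(-4) + (1.1)·(-1) + (-0.6)·(2) - 1.1 = -7.4
ŷ1 = (1.0)·(4) + (1.1)·(-1) + (-0.6)·(-3) - 1.1 = 3.6
ŷ2 = (1.0)·(-5) + (1.1)·(1) + (-0.6)·(-3) - 1.1 = -3.2
ŷ3 = (1.0)·(-4) + (1.1)·(5) + (-0.6)·(-1) - 1.1 = 1.0
errors² = [1.21, 0.16, 1.0, 0.49]
MSE = 2.8600/4 = 0.715

0.715


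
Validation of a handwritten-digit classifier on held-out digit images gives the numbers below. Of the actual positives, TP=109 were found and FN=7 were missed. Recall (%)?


Recall = TP/(TP+FN)
= 109/(109+7)
= 109/116 = 93.97%

93.97%
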